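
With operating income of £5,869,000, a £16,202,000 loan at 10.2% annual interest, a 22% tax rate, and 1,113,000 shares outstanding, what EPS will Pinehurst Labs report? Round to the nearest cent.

Interest = £1,652,604.00, so EBT = £5,869,000 − £1,652,604.00 = £4,216,396.00.
Net income = £4,216,396.00 × (1 − 0.22) = £3,288,788.88.
EPS = £3,288,788.88 ÷ 1,113,000 = £2.95.

£2.95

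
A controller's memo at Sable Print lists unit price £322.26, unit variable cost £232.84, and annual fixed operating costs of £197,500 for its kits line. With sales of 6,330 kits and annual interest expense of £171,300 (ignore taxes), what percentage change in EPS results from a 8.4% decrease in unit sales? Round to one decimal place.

-24.1%

At 6,330 units, contribution = 6,330 × £89.42 = £566,028.60.
Operating income = contribution − fixed costs = £566,028.60 − £197,500 = £368,528.60.
After interest of £171,300.00, pre-tax earnings = £197,228.60.
DCL = total CM / (EBIT − I) = £566,028.60 / £197,228.60 = 2.8699.
EPS therefore changes by 2.8699 × (-8.4%) = -24.1%.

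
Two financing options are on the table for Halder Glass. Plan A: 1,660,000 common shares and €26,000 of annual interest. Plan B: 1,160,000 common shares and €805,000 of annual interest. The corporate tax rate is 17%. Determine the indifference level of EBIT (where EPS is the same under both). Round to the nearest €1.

At indifference, (EBIT − 26,000)(1 − t)/1,660,000 = (EBIT − 805,000)(1 − t)/1,160,000.
The (1 − t) factor cancels: (EBIT − 26,000) × 1,160,000 = (EBIT − 805,000) × 1,660,000.
EBIT × (1,660,000 − 1,160,000) = 805,000 × 1,660,000 − 26,000 × 1,160,000 = 1,306,140,000,000, so EBIT = 1,306,140,000,000 ÷ 500,000 = 2,612,280.00.

€2,612,280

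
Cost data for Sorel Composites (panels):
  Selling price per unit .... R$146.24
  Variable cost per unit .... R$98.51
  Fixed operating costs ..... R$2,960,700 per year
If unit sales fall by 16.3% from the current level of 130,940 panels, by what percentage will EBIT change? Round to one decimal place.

Total contribution margin = 130,940 × R$47.73 = R$6,249,766.20.
Operating income = contribution − fixed costs = R$6,249,766.20 − R$2,960,700 = R$3,289,066.20.
So DOL = total CM / EBIT = R$6,249,766.20 / R$3,289,066.20 = 1.9002.
%ΔEBIT = DOL × %ΔSales = 1.9002 × -16.3% = -31.0%.

-31.0%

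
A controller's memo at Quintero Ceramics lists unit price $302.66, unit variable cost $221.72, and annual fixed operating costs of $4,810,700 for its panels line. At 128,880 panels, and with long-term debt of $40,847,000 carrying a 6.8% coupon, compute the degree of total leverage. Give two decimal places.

Contribution at this volume is 128,880 × $80.94 = $10,431,547.20.
Operating income = contribution − fixed costs = $10,431,547.20 − $4,810,700 = $5,620,847.20. Interest = $2,777,596.00.
DOL = $10,431,547.20 ÷ $5,620,847.20 = 1.8559; DFL = $5,620,847.20 ÷ $2,843,251.20 = 1.9769.
Combined leverage = 1.8559 × 1.9769 = 3.6689.

3.67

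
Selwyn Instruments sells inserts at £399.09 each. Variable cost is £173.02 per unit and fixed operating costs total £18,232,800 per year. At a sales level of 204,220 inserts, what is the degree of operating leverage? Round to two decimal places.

Total contribution margin = 204,220 × £226.07 = £46,168,015.40.
EBIT = £46,168,015.40 − £18,232,800 = £27,935,215.40.
So DOL = total CM / EBIT = £46,168,015.40 / £27,935,215.40 = 1.6527.

1.65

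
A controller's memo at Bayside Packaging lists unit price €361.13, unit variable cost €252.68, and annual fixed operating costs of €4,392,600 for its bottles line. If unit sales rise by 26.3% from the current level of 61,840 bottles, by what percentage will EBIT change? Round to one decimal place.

Total contribution margin = 61,840 × €108.45 = €6,706,548.00.
Subtracting fixed costs: EBIT = €6,706,548.00 − €4,392,600 = €2,313,948.00.
Degree of operating leverage = €6,706,548.00 / €2,313,948.00 = 2.8983.
%ΔEBIT = DOL × %ΔSales = 2.8983 × +26.3% = +76.2%.

+76.2%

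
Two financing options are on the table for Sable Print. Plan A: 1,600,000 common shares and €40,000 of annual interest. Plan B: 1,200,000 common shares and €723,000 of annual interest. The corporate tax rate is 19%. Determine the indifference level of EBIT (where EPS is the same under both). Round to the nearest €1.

€2,772,000

At indifference, (EBIT − 40,000)(1 − t)/1,600,000 = (EBIT − 723,000)(1 − t)/1,200,000.
The (1 − t) factor cancels: (EBIT − 40,000) × 1,200,000 = (EBIT − 723,000) × 1,600,000.
EBIT × (1,600,000 − 1,200,000) = 723,000 × 1,600,000 − 40,000 × 1,200,000 = 1,108,800,000,000, so EBIT = 1,108,800,000,000 ÷ 400,000 = 2,772,000.00.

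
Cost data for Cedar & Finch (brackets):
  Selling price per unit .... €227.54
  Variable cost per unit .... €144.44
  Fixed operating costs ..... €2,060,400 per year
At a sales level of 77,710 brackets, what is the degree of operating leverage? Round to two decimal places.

1.47

At 77,710 units, contribution = 77,710 × €83.10 = €6,457,701.00.
Subtracting fixed costs: EBIT = €6,457,701.00 − €2,060,400 = €4,397,301.00.
Degree of operating leverage = €6,457,701.00 / €4,397,301.00 = 1.4686.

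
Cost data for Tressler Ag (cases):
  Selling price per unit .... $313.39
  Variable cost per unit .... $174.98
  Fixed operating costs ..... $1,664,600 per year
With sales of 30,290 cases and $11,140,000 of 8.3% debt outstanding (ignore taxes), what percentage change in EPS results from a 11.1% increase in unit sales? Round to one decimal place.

+29.0%

Total contribution margin = 30,290 × $138.41 = $4,192,438.90.
Operating income = contribution − fixed costs = $4,192,438.90 − $1,664,600 = $2,527,838.90.
Interest = $924,620.00, so EBIT − I = $1,603,218.90.
Degree of combined leverage = contribution ÷ (EBIT − I) = $4,192,438.90 ÷ $1,603,218.90 = 2.6150.
EPS therefore changes by 2.6150 × (+11.1%) = +29.0%.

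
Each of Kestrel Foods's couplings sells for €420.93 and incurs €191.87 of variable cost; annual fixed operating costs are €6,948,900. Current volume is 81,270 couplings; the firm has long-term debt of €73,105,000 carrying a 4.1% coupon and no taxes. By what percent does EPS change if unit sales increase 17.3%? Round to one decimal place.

+37.1%

Total contribution margin = 81,270 × €229.06 = €18,615,706.20.
Subtracting fixed costs: EBIT = €18,615,706.20 − €6,948,900 = €11,666,806.20.
Interest = €2,997,305.00, so EBIT − I = €8,669,501.20.
DCL = total CM / (EBIT − I) = €18,615,706.20 / €8,669,501.20 = 2.1473.
EPS therefore changes by 2.1473 × (+17.3%) = +37.1%.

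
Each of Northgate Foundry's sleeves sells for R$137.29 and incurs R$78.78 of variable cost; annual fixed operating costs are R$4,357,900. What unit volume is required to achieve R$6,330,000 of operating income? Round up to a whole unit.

Contribution margin per unit = R$137.29 − R$78.78 = R$58.51.
Required volume = (fixed costs + target profit) ÷ CM = (R$4,357,900 + R$6,330,000) ÷ R$58.51 = 182,667.92, so 182,668 sleeves.

182,668 sleeves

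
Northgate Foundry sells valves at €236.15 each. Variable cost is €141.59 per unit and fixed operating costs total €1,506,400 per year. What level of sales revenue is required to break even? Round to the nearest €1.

CM per unit = €236.15 − €141.59 = €94.56; CM ratio = €94.56 / €236.15 = 0.4004.
Break-even sales = FC ÷ CM ratio = €1,506,400 × €236.15 / €94.56 = €3,762,017.

€3,762,017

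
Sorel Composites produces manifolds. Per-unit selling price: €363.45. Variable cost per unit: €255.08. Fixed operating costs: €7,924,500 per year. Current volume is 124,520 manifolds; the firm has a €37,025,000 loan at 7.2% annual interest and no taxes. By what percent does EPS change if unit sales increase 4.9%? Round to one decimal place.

+22.8%

Total contribution margin = 124,520 × €108.37 = €13,494,232.40.
Operating income = contribution − fixed costs = €13,494,232.40 − €7,924,500 = €5,569,732.40.
Interest = €2,665,800.00, so EBIT − I = €2,903,932.40.
Degree of combined leverage = contribution ÷ (EBIT − I) = €13,494,232.40 ÷ €2,903,932.40 = 4.6469.
%ΔEPS = DCL × %ΔSales = 4.6469 × +4.9% = +22.8%.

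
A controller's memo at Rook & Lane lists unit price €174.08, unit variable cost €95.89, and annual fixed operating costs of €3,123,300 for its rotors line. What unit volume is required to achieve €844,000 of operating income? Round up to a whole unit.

Contribution margin per unit = €174.08 − €95.89 = €78.19.
Units = (FC + target) / CM = (€3,123,300 + €844,000) / €78.19 = 50,739.22, so 50,740 rotors.

50,740 rotors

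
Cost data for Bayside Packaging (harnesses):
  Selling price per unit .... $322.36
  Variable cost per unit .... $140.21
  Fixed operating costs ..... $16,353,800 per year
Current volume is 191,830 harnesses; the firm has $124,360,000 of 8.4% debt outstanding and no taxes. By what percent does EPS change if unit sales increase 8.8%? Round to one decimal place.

At 191,830 units, contribution = 191,830 × $182.15 = $34,941,834.50.
Subtracting fixed costs: EBIT = $34,941,834.50 − $16,353,800 = $18,588,034.50.
After interest of $10,446,240.00, pre-tax earnings = $8,141,794.50.
DCL = total CM / (EBIT − I) = $34,941,834.50 / $8,141,794.50 = 4.2917.
EPS therefore changes by 4.2917 × (+8.8%) = +37.8%.

+37.8%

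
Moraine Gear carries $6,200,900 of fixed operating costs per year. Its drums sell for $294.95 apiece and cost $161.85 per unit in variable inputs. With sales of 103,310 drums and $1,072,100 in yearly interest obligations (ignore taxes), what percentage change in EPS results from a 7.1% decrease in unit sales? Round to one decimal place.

At 103,310 units, contribution = 103,310 × $133.10 = $13,750,561.00.
EBIT = $13,750,561.00 − $6,200,900 = $7,549,661.00.
Interest = $1,072,100.00, so EBIT − I = $6,477,561.00.
DCL = total CM / (EBIT − I) = $13,750,561.00 / $6,477,561.00 = 2.1228.
EPS therefore changes by 2.1228 × (-7.1%) = -15.1%.

-15.1%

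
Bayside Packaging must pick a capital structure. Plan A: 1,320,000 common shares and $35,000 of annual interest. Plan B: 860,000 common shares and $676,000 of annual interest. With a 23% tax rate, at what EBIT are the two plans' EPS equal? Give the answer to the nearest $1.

$1,874,391

Set EPS_A = EPS_B: (EBIT − $35,000)(1 − 0.23) ÷ 1,320,000 = (EBIT − $676,000)(1 − 0.23) ÷ 860,000.
Cancelling (1 − t) and cross-multiplying: 860,000·(EBIT − 35,000) = 1,320,000·(EBIT − 676,000).
EBIT × (1,320,000 − 860,000) = 676,000 × 1,320,000 − 35,000 × 860,000 = 862,220,000,000, so EBIT = 862,220,000,000 ÷ 460,000 = 1,874,391.30.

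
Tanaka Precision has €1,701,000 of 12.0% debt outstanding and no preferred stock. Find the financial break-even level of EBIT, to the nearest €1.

Annual interest = 12.0% × €1,701,000 = €204,120.00.
With no preferred dividends, EPS = 0 when EBIT exactly covers interest, so the financial break-even EBIT is €204,120.00.

€204,120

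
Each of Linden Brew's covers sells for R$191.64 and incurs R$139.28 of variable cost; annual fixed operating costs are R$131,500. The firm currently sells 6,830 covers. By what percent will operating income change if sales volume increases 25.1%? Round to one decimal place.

+39.7%

Total contribution margin = 6,830 × R$52.36 = R$357,618.80.
EBIT = R$357,618.80 − R$131,500 = R$226,118.80.
So DOL = total CM / EBIT = R$357,618.80 / R$226,118.80 = 1.5816.
%ΔEBIT = DOL × %ΔSales = 1.5816 × +25.1% = +39.7%.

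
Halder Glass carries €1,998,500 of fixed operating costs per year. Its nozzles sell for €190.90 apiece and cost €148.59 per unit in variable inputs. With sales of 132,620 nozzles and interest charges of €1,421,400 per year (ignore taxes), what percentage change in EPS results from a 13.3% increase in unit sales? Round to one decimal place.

+34.1%

Total contribution margin = 132,620 × €42.31 = €5,611,152.20.
Operating income = contribution − fixed costs = €5,611,152.20 − €1,998,500 = €3,612,652.20.
After interest of €1,421,400.00, pre-tax earnings = €2,191,252.20.
DCL = total CM / (EBIT − I) = €5,611,152.20 / €2,191,252.20 = 2.5607.
%ΔEPS = DCL × %ΔSales = 2.5607 × +13.3% = +34.1%.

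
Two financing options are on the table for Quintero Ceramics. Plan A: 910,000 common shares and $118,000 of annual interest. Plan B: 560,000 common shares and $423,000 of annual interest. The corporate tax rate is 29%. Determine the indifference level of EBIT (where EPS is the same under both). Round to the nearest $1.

$911,000

At indifference, (EBIT − 118,000)(1 − t)/910,000 = (EBIT − 423,000)(1 − t)/560,000.
Cancelling (1 − t) and cross-multiplying: 560,000·(EBIT − 118,000) = 910,000·(EBIT − 423,000).
EBIT × (910,000 − 560,000) = 423,000 × 910,000 − 118,000 × 560,000 = 318,850,000,000, so EBIT = 318,850,000,000 ÷ 350,000 = 911,000.00.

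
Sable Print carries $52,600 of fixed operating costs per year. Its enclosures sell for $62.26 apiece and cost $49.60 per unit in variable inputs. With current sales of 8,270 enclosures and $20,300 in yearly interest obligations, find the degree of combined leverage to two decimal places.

Contribution at this volume is 8,270 × $12.66 = $104,698.20.
EBIT = $104,698.20 − $52,600 = $52,098.20. Interest = $20,300.00.
DOL = $104,698.20 ÷ $52,098.20 = 2.0096; DFL = $52,098.20 ÷ $31,798.20 = 1.6384.
Combined leverage = 2.0096 × 1.6384 = 3.2925.

3.29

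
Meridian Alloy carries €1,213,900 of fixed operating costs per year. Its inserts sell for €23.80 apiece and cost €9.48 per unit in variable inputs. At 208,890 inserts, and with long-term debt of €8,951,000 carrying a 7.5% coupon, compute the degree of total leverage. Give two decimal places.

Total contribution margin = 208,890 × €14.32 = €2,991,304.80.
Operating income = contribution − fixed costs = €2,991,304.80 − €1,213,900 = €1,777,404.80. Interest = €671,325.00.
DOL = €2,991,304.80 ÷ €1,777,404.80 = 1.6830; DFL = €1,777,404.80 ÷ €1,106,079.80 = 1.6069.
DCL = DOL × DFL = 1.6830 × 1.6069 = 2.7044.

2.70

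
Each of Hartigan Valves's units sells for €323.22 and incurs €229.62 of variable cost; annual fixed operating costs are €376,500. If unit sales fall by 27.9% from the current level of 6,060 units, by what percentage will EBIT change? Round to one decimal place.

Total contribution margin = 6,060 × €93.60 = €567,216.00.
Subtracting fixed costs: EBIT = €567,216.00 − €376,500 = €190,716.00.
So DOL = total CM / EBIT = €567,216.00 / €190,716.00 = 2.9741.
%ΔEBIT = DOL × %ΔSales = 2.9741 × -27.9% = -83.0%.

-83.0%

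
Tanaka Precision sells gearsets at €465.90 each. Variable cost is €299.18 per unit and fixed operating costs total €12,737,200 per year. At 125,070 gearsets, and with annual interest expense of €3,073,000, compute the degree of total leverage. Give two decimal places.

At 125,070 units, contribution = 125,070 × €166.72 = €20,851,670.40.
Subtracting fixed costs: EBIT = €20,851,670.40 − €12,737,200 = €8,114,470.40. Interest = €3,073,000.00.
DOL = €20,851,670.40 ÷ €8,114,470.40 = 2.5697; DFL = €8,114,470.40 ÷ €5,041,470.40 = 1.6095.
Combined leverage = 2.5697 × 1.6095 = 4.1359.

4.14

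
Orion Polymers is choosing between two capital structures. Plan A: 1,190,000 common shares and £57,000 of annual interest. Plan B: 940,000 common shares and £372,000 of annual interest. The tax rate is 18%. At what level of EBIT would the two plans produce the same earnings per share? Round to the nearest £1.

£1,556,400

Set EPS_A = EPS_B: (EBIT − £57,000)(1 − 0.18) ÷ 1,190,000 = (EBIT − £372,000)(1 − 0.18) ÷ 940,000.
The (1 − t) factor cancels: (EBIT − 57,000) × 940,000 = (EBIT − 372,000) × 1,190,000.
Solving, EBIT = (372,000·1,190,000 − 57,000·940,000) / (1,190,000 − 940,000) = 389,100,000,000 / 250,000 = 1,556,400.00.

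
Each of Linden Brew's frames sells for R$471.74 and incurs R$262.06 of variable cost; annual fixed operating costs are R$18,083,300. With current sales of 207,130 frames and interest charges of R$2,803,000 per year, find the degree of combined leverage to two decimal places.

1.93

At 207,130 units, contribution = 207,130 × R$209.68 = R$43,431,018.40.
EBIT = R$43,431,018.40 − R$18,083,300 = R$25,347,718.40. Interest = R$2,803,000.00, so EBIT − I = R$22,544,718.40.
DCL = contribution ÷ (EBIT − I) = R$43,431,018.40 ÷ R$22,544,718.40 = 1.9264.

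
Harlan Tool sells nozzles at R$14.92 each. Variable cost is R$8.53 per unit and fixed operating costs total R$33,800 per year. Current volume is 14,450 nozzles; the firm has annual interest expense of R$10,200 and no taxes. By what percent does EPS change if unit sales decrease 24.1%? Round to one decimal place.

-46.0%

Total contribution margin = 14,450 × R$6.39 = R$92,335.50.
EBIT = R$92,335.50 − R$33,800 = R$58,535.50.
After interest of R$10,200.00, pre-tax earnings = R$48,335.50.
Degree of combined leverage = contribution ÷ (EBIT − I) = R$92,335.50 ÷ R$48,335.50 = 1.9103.
EPS therefore changes by 1.9103 × (-24.1%) = -46.0%.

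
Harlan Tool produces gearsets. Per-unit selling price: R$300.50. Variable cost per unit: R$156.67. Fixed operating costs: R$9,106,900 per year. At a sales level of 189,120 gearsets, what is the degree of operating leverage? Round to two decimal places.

1.50

At 189,120 units, contribution = 189,120 × R$143.83 = R$27,201,129.60.
Operating income = contribution − fixed costs = R$27,201,129.60 − R$9,106,900 = R$18,094,229.60.
So DOL = total CM / EBIT = R$27,201,129.60 / R$18,094,229.60 = 1.5033.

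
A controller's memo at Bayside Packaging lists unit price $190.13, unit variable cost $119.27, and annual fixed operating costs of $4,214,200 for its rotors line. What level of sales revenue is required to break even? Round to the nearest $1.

$11,307,449

CM per unit = $190.13 − $119.27 = $70.86; CM ratio = $70.86 / $190.13 = 0.3727.
Break-even sales = FC ÷ CM ratio = $4,214,200 × $190.13 / $70.86 = $11,307,449.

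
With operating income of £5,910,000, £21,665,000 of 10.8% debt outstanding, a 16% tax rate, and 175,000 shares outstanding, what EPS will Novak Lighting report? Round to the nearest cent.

Pre-tax income = £5,910,000 − £2,339,820.00 = £3,570,180.00.
After tax at 16%: net income = £3,570,180.00 × 0.84 = £2,998,951.20.
Per share: £2,998,951.20 / 175,000 shares = £17.14.

£17.14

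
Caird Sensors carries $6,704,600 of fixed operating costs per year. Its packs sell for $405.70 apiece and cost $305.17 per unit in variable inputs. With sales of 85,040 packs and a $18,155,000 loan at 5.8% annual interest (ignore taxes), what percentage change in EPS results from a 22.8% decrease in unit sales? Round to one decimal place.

Contribution at this volume is 85,040 × $100.53 = $8,549,071.20.
EBIT = $8,549,071.20 − $6,704,600 = $1,844,471.20.
Interest = $1,052,990.00, so EBIT − I = $791,481.20.
Degree of combined leverage = contribution ÷ (EBIT − I) = $8,549,071.20 ÷ $791,481.20 = 10.8014.
EPS therefore changes by 10.8014 × (-22.8%) = -246.3%.

-246.3%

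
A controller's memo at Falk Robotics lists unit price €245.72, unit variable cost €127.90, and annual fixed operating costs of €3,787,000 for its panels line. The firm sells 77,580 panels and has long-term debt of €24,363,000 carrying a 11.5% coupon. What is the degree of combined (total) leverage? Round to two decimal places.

3.58

Contribution at this volume is 77,580 × €117.82 = €9,140,475.60.
Operating income = contribution − fixed costs = €9,140,475.60 − €3,787,000 = €5,353,475.60. Interest = €2,801,745.00, so EBIT − I = €2,551,730.60.
DCL = contribution ÷ (EBIT − I) = €9,140,475.60 ÷ €2,551,730.60 = 3.5821.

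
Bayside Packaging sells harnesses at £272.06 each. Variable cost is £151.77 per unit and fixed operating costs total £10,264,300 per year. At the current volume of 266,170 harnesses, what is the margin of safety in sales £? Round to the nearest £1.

Each unit contributes £272.06 − £151.77 = £120.29. Break-even units = £10,264,300 ÷ £120.29 = 85,329.62; break-even revenue = 85,329.62 × £272.06 = £23,214,776.44.
Actual sales revenue = 266,170 × £272.06 = £72,414,210.20.
Margin of safety = £72,414,210.20 − £23,214,776.44 = £49,199,434.

£49,199,434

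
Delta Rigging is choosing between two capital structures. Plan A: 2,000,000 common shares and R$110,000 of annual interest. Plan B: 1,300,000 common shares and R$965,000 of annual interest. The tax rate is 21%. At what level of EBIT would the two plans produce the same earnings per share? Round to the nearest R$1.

R$2,552,857

At indifference, (EBIT − 110,000)(1 − t)/2,000,000 = (EBIT − 965,000)(1 − t)/1,300,000.
Cancelling (1 − t) and cross-multiplying: 1,300,000·(EBIT − 110,000) = 2,000,000·(EBIT − 965,000).
Solving, EBIT = (965,000·2,000,000 − 110,000·1,300,000) / (2,000,000 − 1,300,000) = 1,787,000,000,000 / 700,000 = 2,552,857.14.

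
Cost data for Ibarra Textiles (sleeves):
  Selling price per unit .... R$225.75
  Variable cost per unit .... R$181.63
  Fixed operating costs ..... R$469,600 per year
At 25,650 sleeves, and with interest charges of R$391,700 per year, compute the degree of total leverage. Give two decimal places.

Contribution at this volume is 25,650 × R$44.12 = R$1,131,678.00.
Operating income = contribution − fixed costs = R$1,131,678.00 − R$469,600 = R$662,078.00. Interest = R$391,700.00.
DOL = R$1,131,678.00 ÷ R$662,078.00 = 1.7093; DFL = R$662,078.00 ÷ R$270,378.00 = 2.4487.
DCL = DOL × DFL = 1.7093 × 2.4487 = 4.1856.

4.19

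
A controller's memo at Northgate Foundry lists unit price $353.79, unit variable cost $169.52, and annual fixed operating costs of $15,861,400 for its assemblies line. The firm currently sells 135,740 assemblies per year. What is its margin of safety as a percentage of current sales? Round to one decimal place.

Unit CM = price − variable cost = $353.79 − $169.52 = $184.27. Break-even units = $15,861,400 ÷ $184.27 = 86,076.95; break-even revenue = 86,076.95 × $353.79 = $30,453,164.95.
Current sales = 135,740 × $353.79 = $48,023,454.60.
Margin of safety = ($48,023,454.60 − $30,453,164.95) ÷ $48,023,454.60 = 36.6%.

36.6%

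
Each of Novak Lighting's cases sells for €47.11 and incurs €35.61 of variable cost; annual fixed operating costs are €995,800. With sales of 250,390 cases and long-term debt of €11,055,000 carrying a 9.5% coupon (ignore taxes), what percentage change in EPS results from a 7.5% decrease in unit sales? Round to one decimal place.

-25.9%

Contribution at this volume is 250,390 × €11.50 = €2,879,485.00.
EBIT = €2,879,485.00 − €995,800 = €1,883,685.00.
Interest = €1,050,225.00, so EBIT − I = €833,460.00.
DCL = total CM / (EBIT − I) = €2,879,485.00 / €833,460.00 = 3.4549.
%ΔEPS = DCL × %ΔSales = 3.4549 × -7.5% = -25.9%.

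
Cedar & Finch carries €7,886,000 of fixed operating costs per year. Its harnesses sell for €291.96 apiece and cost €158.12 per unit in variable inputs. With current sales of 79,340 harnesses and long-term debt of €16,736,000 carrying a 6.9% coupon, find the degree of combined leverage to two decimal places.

6.73

At 79,340 units, contribution = 79,340 × €133.84 = €10,618,865.60.
EBIT = €10,618,865.60 − €7,886,000 = €2,732,865.60. Interest = €1,154,784.00.
DOL = €10,618,865.60 ÷ €2,732,865.60 = 3.8856; DFL = €2,732,865.60 ÷ €1,578,081.60 = 1.7318.
DCL = DOL × DFL = 3.8856 × 1.7318 = 6.7291.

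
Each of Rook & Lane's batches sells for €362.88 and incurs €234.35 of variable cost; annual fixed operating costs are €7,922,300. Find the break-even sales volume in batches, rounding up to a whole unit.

Unit CM = price − variable cost = €362.88 − €234.35 = €128.53.
Break-even Q = €7,922,300 / €128.53 = 61,637.75 → 61,638 batches.

61,638 batches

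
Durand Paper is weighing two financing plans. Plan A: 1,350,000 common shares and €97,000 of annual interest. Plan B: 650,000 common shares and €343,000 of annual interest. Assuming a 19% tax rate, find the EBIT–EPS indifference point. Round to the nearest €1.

Set EPS_A = EPS_B: (EBIT − €97,000)(1 − 0.19) ÷ 1,350,000 = (EBIT − €343,000)(1 − 0.19) ÷ 650,000.
Cancelling (1 − t) and cross-multiplying: 650,000·(EBIT − 97,000) = 1,350,000·(EBIT − 343,000).
EBIT × (1,350,000 − 650,000) = 343,000 × 1,350,000 − 97,000 × 650,000 = 400,000,000,000, so EBIT = 400,000,000,000 ÷ 700,000 = 571,428.57.

€571,429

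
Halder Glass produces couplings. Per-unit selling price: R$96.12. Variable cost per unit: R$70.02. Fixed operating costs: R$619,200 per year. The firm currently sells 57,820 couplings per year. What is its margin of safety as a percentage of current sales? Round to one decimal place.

Each unit contributes R$96.12 − R$70.02 = R$26.10. Break-even units = R$619,200 ÷ R$26.10 = 23,724.14; break-even revenue = 23,724.14 × R$96.12 = R$2,280,364.14.
Actual sales revenue = 57,820 × R$96.12 = R$5,557,658.40.
Margin of safety = (R$5,557,658.40 − R$2,280,364.14) ÷ R$5,557,658.40 = 59.0%.

59.0%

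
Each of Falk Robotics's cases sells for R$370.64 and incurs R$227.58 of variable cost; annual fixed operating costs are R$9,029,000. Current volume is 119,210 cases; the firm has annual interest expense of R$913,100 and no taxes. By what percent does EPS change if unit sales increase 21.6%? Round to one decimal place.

+51.8%

At 119,210 units, contribution = 119,210 × R$143.06 = R$17,054,182.60.
EBIT = R$17,054,182.60 − R$9,029,000 = R$8,025,182.60.
Interest = R$913,100.00, so EBIT − I = R$7,112,082.60.
DCL = total CM / (EBIT − I) = R$17,054,182.60 / R$7,112,082.60 = 2.3979.
%ΔEPS = DCL × %ΔSales = 2.3979 × +21.6% = +51.8%.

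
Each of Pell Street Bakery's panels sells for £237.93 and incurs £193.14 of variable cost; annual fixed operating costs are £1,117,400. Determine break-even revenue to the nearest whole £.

£5,935,767

Contribution margin per unit = £237.93 − £193.14 = £44.79, a CM ratio of £44.79 ÷ £237.93 = 0.1882.
Break-even sales = FC ÷ CM ratio = £1,117,400 × £237.93 / £44.79 = £5,935,767.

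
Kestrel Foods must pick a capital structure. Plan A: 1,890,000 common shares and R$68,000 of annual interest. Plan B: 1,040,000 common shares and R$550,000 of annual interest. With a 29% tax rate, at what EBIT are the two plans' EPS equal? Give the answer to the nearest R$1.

Set EPS_A = EPS_B: (EBIT − R$68,000)(1 − 0.29) ÷ 1,890,000 = (EBIT − R$550,000)(1 − 0.29) ÷ 1,040,000.
The (1 − t) factor cancels: (EBIT − 68,000) × 1,040,000 = (EBIT − 550,000) × 1,890,000.
Solving, EBIT = (550,000·1,890,000 − 68,000·1,040,000) / (1,890,000 − 1,040,000) = 968,780,000,000 / 850,000 = 1,139,741.18.

R$1,139,741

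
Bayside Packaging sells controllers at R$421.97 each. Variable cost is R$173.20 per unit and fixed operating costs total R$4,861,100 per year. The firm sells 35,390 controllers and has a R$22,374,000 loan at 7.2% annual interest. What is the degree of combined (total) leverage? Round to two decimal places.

At 35,390 units, contribution = 35,390 × R$248.77 = R$8,803,970.30.
EBIT = R$8,803,970.30 − R$4,861,100 = R$3,942,870.30. Interest = R$1,610,928.00, so EBIT − I = R$2,331,942.30.
Degree of total leverage = total CM / (EBIT − interest) = R$8,803,970.30 / R$2,331,942.30 = 3.7754.

3.78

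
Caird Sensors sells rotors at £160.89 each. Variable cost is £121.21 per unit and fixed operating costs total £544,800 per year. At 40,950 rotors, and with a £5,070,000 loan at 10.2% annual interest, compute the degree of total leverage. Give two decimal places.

2.89

At 40,950 units, contribution = 40,950 × £39.68 = £1,624,896.00.
EBIT = £1,624,896.00 − £544,800 = £1,080,096.00. Interest = £517,140.00.
DOL = £1,624,896.00 ÷ £1,080,096.00 = 1.5044; DFL = £1,080,096.00 ÷ £562,956.00 = 1.9186.
DCL = DOL × DFL = 1.5044 × 1.9186 = 2.8863.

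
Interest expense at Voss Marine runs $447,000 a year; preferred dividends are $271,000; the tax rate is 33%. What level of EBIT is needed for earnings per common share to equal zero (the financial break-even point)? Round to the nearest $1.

$851,478

Preferred dividends are paid after tax, so their pre-tax equivalent is $271,000 ÷ (1 − 0.33) = $404,477.61.
EPS = 0 when EBIT covers interest plus the pre-tax preferred burden: $447,000 + $404,477.61 = $851,477.61.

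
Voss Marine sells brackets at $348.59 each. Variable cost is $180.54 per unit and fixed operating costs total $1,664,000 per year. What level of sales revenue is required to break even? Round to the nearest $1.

$3,451,674

Contribution margin per unit = $348.59 − $180.54 = $168.05, a CM ratio of $168.05 ÷ $348.59 = 0.4821.
Break-even sales = FC ÷ CM ratio = $1,664,000 × $348.59 / $168.05 = $3,451,674.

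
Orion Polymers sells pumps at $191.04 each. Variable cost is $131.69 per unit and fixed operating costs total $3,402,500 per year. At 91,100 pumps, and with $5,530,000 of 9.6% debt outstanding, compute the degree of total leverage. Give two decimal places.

3.67

Total contribution margin = 91,100 × $59.35 = $5,406,785.00.
Operating income = contribution − fixed costs = $5,406,785.00 − $3,402,500 = $2,004,285.00. Interest = $530,880.00, so EBIT − I = $1,473,405.00.
DCL = contribution ÷ (EBIT − I) = $5,406,785.00 ÷ $1,473,405.00 = 3.6696.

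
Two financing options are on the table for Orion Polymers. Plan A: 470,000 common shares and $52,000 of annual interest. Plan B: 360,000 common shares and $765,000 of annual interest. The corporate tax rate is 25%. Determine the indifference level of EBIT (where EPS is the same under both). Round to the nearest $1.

At indifference, (EBIT − 52,000)(1 − t)/470,000 = (EBIT − 765,000)(1 − t)/360,000.
Cancelling (1 − t) and cross-multiplying: 360,000·(EBIT − 52,000) = 470,000·(EBIT − 765,000).
EBIT × (470,000 − 360,000) = 765,000 × 470,000 − 52,000 × 360,000 = 340,830,000,000, so EBIT = 340,830,000,000 ÷ 110,000 = 3,098,454.55.

$3,098,455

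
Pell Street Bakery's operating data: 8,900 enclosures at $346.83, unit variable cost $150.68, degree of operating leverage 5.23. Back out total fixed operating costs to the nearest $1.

At 8,900 units, contribution = 8,900 × $196.15 = $1,745,735.00.
DOL = contribution / EBIT, so EBIT = $1,745,735.00 / 5.23 = $333,792.54.
And FC = contribution − EBIT = $1,745,735.00 − $333,792.54 = $1,411,942.

$1,411,942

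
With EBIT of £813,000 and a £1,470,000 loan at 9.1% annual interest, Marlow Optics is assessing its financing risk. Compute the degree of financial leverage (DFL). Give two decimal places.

1.20

Annual interest charges come to £133,770.00.
DFL = EBIT ÷ (EBIT − I) = £813,000 ÷ (£813,000 − £133,770.00) = £813,000 ÷ £679,230.00 = 1.1969.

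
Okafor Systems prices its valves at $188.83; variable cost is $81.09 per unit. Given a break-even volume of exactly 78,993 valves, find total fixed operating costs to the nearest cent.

Contribution margin per unit = $188.83 − $81.09 = $107.74.
Fixed costs = break-even units × CM = 78,993 × $107.74 = $8,510,705.82.

$8,510,705.82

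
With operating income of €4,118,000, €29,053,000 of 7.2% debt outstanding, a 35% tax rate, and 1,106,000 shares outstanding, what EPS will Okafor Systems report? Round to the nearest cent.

€1.19

Pre-tax income = €4,118,000 − €2,091,816.00 = €2,026,184.00.
Net income = €2,026,184.00 × (1 − 0.35) = €1,317,019.60.
EPS = €1,317,019.60 ÷ 1,106,000 = €1.19.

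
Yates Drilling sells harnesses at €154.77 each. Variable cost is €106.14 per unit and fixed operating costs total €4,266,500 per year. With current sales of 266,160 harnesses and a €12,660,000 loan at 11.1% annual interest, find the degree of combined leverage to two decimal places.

Total contribution margin = 266,160 × €48.63 = €12,943,360.80.
Subtracting fixed costs: EBIT = €12,943,360.80 − €4,266,500 = €8,676,860.80. Interest = €1,405,260.00, so EBIT − I = €7,271,600.80.
Degree of total leverage = total CM / (EBIT − interest) = €12,943,360.80 / €7,271,600.80 = 1.7800.

1.78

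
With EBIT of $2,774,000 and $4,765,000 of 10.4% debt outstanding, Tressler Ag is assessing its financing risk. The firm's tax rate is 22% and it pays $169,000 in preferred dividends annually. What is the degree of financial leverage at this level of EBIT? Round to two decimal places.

1.35

Interest = $495,560.00.
Preferred dividends grossed up pre-tax: $169,000 / (1 − 0.22) = $216,666.67.
DFL = EBIT ÷ [EBIT − I − D_p/(1−t)] = $2,774,000 ÷ [$2,774,000 − $495,560.00 − $216,666.67] = $2,774,000 ÷ $2,061,773.33 = 1.3454.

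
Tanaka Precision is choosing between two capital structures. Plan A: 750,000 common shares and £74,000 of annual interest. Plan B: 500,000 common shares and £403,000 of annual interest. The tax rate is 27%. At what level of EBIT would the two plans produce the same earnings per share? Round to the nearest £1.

At indifference, (EBIT − 74,000)(1 − t)/750,000 = (EBIT − 403,000)(1 − t)/500,000.
The (1 − t) factor cancels: (EBIT − 74,000) × 500,000 = (EBIT − 403,000) × 750,000.
Solving, EBIT = (403,000·750,000 − 74,000·500,000) / (750,000 − 500,000) = 265,250,000,000 / 250,000 = 1,061,000.00.

£1,061,000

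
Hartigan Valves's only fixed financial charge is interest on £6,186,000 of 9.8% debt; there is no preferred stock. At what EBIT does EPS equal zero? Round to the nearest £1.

£606,228

Annual interest = 9.8% × £6,186,000 = £606,228.00.
With no preferred dividends, EPS = 0 when EBIT exactly covers interest, so the financial break-even EBIT is £606,228.00.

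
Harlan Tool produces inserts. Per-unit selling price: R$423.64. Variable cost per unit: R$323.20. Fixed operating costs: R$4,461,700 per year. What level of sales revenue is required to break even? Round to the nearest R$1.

R$18,818,743

Contribution margin per unit = R$423.64 − R$323.20 = R$100.44, a CM ratio of R$100.44 ÷ R$423.64 = 0.2371.
Break-even revenue = fixed costs × price ÷ CM = R$4,461,700 × R$423.64 ÷ R$100.44 = R$18,818,743.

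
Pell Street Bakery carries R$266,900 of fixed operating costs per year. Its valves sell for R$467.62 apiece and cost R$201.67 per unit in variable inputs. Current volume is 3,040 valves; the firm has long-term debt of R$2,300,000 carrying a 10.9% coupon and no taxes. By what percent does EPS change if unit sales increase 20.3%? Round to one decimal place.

+56.4%

At 3,040 units, contribution = 3,040 × R$265.95 = R$808,488.00.
Operating income = contribution − fixed costs = R$808,488.00 − R$266,900 = R$541,588.00.
Interest = R$250,700.00, so EBIT − I = R$290,888.00.
DCL = total CM / (EBIT − I) = R$808,488.00 / R$290,888.00 = 2.7794.
%ΔEPS = DCL × %ΔSales = 2.7794 × +20.3% = +56.4%.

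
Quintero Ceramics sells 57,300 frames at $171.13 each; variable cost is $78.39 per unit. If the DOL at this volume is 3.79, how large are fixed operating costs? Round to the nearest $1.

Contribution at this volume is 57,300 × $92.74 = $5,314,002.00.
Since DOL = CM ÷ EBIT, EBIT = $5,314,002.00 ÷ 3.79 = $1,402,111.35.
And FC = contribution − EBIT = $5,314,002.00 − $1,402,111.35 = $3,911,891.

$3,911,891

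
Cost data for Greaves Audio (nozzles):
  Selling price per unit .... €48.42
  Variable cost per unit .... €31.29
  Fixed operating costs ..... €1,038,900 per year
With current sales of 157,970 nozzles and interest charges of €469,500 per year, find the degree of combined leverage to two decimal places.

Contribution at this volume is 157,970 × €17.13 = €2,706,026.10.
Subtracting fixed costs: EBIT = €2,706,026.10 − €1,038,900 = €1,667,126.10. Interest = €469,500.00, so EBIT − I = €1,197,626.10.
DCL = contribution ÷ (EBIT − I) = €2,706,026.10 ÷ €1,197,626.10 = 2.2595.

2.26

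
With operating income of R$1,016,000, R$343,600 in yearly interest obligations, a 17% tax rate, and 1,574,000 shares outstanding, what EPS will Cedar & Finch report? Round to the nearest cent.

Interest = R$343,600.00, so EBT = R$1,016,000 − R$343,600.00 = R$672,400.00.
Net income = R$672,400.00 × (1 − 0.17) = R$558,092.00.
Per share: R$558,092.00 / 1,574,000 shares = R$0.35.

R$0.35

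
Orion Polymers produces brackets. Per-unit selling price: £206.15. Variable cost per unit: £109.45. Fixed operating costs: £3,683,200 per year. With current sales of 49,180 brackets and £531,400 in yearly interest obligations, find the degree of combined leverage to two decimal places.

Total contribution margin = 49,180 × £96.70 = £4,755,706.00.
Subtracting fixed costs: EBIT = £4,755,706.00 − £3,683,200 = £1,072,506.00. Interest = £531,400.00.
DOL = £4,755,706.00 ÷ £1,072,506.00 = 4.4342; DFL = £1,072,506.00 ÷ £541,106.00 = 1.9821.
DCL = DOL × DFL = 4.4342 × 1.9821 = 8.7890.

8.79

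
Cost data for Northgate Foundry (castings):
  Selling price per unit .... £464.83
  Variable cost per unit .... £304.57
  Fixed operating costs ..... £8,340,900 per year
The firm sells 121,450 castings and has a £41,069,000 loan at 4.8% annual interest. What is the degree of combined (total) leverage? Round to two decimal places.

Total contribution margin = 121,450 × £160.26 = £19,463,577.00.
Subtracting fixed costs: EBIT = £19,463,577.00 − £8,340,900 = £11,122,677.00. Interest = £1,971,312.00.
DOL = £19,463,577.00 ÷ £11,122,677.00 = 1.7499; DFL = £11,122,677.00 ÷ £9,151,365.00 = 1.2154.
Combined leverage = 1.7499 × 1.2154 = 2.1268.

2.13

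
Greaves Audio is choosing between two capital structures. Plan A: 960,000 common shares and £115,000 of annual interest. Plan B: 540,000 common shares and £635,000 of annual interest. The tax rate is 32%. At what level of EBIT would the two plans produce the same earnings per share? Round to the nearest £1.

Set EPS_A = EPS_B: (EBIT − £115,000)(1 − 0.32) ÷ 960,000 = (EBIT − £635,000)(1 − 0.32) ÷ 540,000.
Cancelling (1 − t) and cross-multiplying: 540,000·(EBIT − 115,000) = 960,000·(EBIT − 635,000).
Solving, EBIT = (635,000·960,000 − 115,000·540,000) / (960,000 − 540,000) = 547,500,000,000 / 420,000 = 1,303,571.43.

£1,303,571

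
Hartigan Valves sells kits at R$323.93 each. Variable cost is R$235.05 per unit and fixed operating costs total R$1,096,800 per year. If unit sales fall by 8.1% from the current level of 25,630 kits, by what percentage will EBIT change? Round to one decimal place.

At 25,630 units, contribution = 25,630 × R$88.88 = R$2,277,994.40.
Subtracting fixed costs: EBIT = R$2,277,994.40 − R$1,096,800 = R$1,181,194.40.
Degree of operating leverage = R$2,277,994.40 / R$1,181,194.40 = 1.9286.
Operating income changes by 1.9286 × -8.1% = -15.6%.

-15.6%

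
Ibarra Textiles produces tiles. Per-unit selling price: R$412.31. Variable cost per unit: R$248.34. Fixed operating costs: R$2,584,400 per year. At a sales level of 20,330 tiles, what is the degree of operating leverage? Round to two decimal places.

Total contribution margin = 20,330 × R$163.97 = R$3,333,510.10.
EBIT = R$3,333,510.10 − R$2,584,400 = R$749,110.10.
So DOL = total CM / EBIT = R$3,333,510.10 / R$749,110.10 = 4.4500.

4.45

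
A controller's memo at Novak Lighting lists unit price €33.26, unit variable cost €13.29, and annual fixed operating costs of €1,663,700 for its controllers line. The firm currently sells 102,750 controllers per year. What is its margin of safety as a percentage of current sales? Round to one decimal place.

18.9%

Contribution margin per unit = €33.26 − €13.29 = €19.97. Break-even units = €1,663,700 ÷ €19.97 = 83,309.96; break-even revenue = 83,309.96 × €33.26 = €2,770,889.43.
Current sales = 102,750 × €33.26 = €3,417,465.00.
Margin of safety = (€3,417,465.00 − €2,770,889.43) ÷ €3,417,465.00 = 18.9%.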